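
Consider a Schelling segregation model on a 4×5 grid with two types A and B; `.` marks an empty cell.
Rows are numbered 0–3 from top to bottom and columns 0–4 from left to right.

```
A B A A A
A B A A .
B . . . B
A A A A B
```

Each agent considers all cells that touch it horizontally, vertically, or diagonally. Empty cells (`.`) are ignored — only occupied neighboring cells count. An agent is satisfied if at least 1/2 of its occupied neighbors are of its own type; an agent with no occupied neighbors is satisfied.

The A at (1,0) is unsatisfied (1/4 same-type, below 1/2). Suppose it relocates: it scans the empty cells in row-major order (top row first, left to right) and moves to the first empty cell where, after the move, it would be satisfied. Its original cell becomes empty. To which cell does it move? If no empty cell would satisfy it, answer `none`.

(1,4)

Vacating (1,0). Empty cells in order:
  (1,4): 3/4 same-type → satisfied — stop here.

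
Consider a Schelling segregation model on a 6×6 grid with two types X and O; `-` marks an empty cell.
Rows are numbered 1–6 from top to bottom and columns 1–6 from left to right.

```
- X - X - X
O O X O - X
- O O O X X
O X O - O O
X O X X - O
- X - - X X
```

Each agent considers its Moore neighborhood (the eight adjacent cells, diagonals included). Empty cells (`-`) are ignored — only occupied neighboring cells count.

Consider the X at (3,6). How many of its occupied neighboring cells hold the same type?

Occupied neighbors of (3,6): (2,6)=X, (3,5)=X, (4,5)=O, (4,6)=O.
Same type (X): 2 of 4.

2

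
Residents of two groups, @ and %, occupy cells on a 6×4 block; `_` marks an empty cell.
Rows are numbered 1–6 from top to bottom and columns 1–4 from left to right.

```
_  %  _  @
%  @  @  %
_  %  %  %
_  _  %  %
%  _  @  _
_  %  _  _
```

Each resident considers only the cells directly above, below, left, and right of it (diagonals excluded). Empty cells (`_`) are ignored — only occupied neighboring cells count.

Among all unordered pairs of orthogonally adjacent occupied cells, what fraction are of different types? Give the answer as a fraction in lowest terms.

1/2

Scan each occupied cell's neighbors to the right and below so each pair is counted once.
From row 1: 2 unlike of 2 pairs (running 2/2).
From row 2: 4 unlike of 6 pairs (running 6/8).
From row 3: 0 unlike of 4 pairs (running 6/12).
From row 4: 1 unlike of 2 pairs (running 7/14).
Total adjacent occupied pairs: 14; unlike-type pairs: 7.
7/14 reduces to 1/2.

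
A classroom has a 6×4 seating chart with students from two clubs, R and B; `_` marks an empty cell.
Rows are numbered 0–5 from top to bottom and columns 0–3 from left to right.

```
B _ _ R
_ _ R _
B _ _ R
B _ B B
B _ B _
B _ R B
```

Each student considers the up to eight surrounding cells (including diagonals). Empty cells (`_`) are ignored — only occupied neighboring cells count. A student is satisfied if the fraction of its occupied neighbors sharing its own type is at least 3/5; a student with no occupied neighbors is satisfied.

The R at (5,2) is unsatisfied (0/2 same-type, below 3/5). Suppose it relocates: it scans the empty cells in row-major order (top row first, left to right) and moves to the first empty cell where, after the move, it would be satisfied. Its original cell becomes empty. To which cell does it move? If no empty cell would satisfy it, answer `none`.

(0,2)

Vacating (5,2). Empty cells in order:
  (0,1): 1/2 same-type → still unsatisfied.
  (0,2): 2/2 same-type → satisfied — stop here.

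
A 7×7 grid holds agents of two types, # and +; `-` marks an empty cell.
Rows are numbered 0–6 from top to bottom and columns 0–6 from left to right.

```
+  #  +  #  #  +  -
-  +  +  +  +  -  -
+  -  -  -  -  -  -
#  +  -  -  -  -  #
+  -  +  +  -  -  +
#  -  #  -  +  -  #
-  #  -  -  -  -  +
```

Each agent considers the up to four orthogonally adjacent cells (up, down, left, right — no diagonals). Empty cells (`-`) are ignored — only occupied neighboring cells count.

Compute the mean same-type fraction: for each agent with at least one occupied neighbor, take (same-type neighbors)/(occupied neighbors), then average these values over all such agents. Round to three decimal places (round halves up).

Row 0: (0,0)+ 0/1 · (0,1)# 0/3 · (0,2)+ 1/3 · (0,3)# 1/3 · (0,4)# 1/3 · (0,5)+ 0/1
Row 1: (1,1)+ 1/2 · (1,2)+ 3/3 · (1,3)+ 2/3 · (1,4)+ 1/2
Row 2: (2,0)+ 0/1
Row 3: (3,0)# 0/3 · (3,1)+ 0/1 · (3,6)# 0/1
Row 4: (4,0)+ 0/2 · (4,2)+ 1/2 · (4,3)+ 1/1 · (4,6)+ 0/2
Row 5: (5,0)# 0/1 · (5,2)# 0/1 · (5,4)+ — no occupied neighbors · (5,6)# 0/2
Row 6: (6,1)# — no occupied neighbors · (6,6)+ 0/1
Sum over 22 agents: 0/1 + 0/3 + 1/3 + 1/3 + 1/3 + 0/1 + 1/2 + 3/3 + 2/3 + 1/2 + 0/1 + 0/3 + 0/1 + 0/1 + 0/2 + 1/2 + 1/1 + 0/2 + 0/1 + 0/1 + 0/2 + 0/1 = 31/6; mean = 31/6 ÷ 22 = 31/132 = 0.234848… → 0.235.

0.235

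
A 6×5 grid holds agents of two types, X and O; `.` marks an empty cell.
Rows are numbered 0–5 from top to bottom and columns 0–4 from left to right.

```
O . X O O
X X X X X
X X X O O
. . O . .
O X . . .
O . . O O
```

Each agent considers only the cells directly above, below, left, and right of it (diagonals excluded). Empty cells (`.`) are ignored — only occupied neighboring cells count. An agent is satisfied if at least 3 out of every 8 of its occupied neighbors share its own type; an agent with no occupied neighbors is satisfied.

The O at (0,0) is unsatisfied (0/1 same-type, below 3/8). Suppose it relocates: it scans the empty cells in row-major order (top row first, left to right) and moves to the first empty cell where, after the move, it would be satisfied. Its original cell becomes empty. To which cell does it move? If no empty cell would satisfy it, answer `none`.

(3,0)

Vacating (0,0). Empty cells in order:
  (0,1): 0/2 same-type → still unsatisfied.
  (3,0): 1/2 same-type → satisfied — stop here.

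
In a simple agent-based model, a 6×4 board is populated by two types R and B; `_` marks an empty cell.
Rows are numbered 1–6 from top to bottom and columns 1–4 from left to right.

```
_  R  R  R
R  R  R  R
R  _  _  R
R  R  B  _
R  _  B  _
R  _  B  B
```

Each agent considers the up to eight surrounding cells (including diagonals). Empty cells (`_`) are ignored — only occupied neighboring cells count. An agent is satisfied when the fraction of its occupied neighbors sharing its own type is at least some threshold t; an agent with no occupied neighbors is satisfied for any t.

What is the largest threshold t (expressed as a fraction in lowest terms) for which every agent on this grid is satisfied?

1/3

Row 1: (1,2)R 4/4 · (1,3)R 5/5 · (1,4)R 3/3
Row 2: (2,1)R 3/3 · (2,2)R 5/5 · (2,3)R 6/6 · (2,4)R 4/4
Row 3: (3,1)R 4/4 · (3,4)R 2/3
Row 4: (4,1)R 3/3 · (4,2)R 3/5 · (4,3)B 1/3
Row 5: (5,1)R 3/3 · (5,3)B 3/4
Row 6: (6,1)R 1/1 · (6,3)B 2/2 · (6,4)B 2/2
The smallest same-type fraction is 1/3 at (4,3), which reduces to 1/3. Any threshold above that leaves this agent unsatisfied.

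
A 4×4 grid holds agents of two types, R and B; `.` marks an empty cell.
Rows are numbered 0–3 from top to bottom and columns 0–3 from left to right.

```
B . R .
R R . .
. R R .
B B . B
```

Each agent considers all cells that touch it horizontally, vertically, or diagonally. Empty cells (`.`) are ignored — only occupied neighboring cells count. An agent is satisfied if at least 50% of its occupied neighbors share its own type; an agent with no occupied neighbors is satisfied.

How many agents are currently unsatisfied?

Row 0: (0,0)B 0/2 unhappy · (0,2)R 1/1 ok
Row 1: (1,0)R 2/3 ok · (1,1)R 4/5 ok
Row 2: (2,1)R 3/5 ok · (2,2)R 2/4 ok
Row 3: (3,0)B 1/2 ok · (3,1)B 1/3 unhappy · (3,3)B 0/1 unhappy
Unsatisfied: (0,0), (3,1), (3,3) — 3 in total.

3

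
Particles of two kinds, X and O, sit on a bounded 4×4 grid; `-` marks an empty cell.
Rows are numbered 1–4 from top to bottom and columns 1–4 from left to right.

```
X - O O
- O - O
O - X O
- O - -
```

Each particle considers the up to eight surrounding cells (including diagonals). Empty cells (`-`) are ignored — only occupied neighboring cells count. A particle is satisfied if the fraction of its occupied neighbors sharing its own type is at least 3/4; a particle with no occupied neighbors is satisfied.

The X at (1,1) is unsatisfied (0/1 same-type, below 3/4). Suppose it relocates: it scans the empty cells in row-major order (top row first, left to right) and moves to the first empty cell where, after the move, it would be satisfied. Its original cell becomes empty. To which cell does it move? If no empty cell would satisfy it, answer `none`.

Vacating (1,1). Empty cells in order:
  (1,2): 0/2 same-type → still unsatisfied.
  (2,1): 0/2 same-type → still unsatisfied.
  (2,3): 1/6 same-type → still unsatisfied.
  (3,2): 1/4 same-type → still unsatisfied.
  (4,1): 0/2 same-type → still unsatisfied.
  (4,3): 1/3 same-type → still unsatisfied.
  (4,4): 1/2 same-type → still unsatisfied.

none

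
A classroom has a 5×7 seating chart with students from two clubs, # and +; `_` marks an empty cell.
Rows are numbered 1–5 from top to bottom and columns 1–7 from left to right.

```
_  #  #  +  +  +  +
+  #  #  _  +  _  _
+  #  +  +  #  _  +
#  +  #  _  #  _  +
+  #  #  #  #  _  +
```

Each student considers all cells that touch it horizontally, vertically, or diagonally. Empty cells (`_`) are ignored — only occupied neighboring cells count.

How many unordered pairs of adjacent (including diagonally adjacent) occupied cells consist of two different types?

Scan each occupied cell's neighbors to the right and below (and the two forward diagonals) so each pair is counted once.
Row 1: #(1,2)–#(1,3)= #(1,2)–#(2,2)= #(1,2)–#(2,3)= #(1,2)–+(2,1)≠ #(1,3)–+(1,4)≠ #(1,3)–#(2,3)= #(1,3)–#(2,2)= +(1,4)–+(1,5)= +(1,4)–+(2,5)= +(1,4)–#(2,3)≠ +(1,5)–+(1,6)= +(1,5)–+(2,5)= +(1,6)–+(1,7)= +(1,6)–+(2,5)=  → 3/14 unlike.
Row 2: +(2,1)–#(2,2)≠ +(2,1)–+(3,1)= +(2,1)–#(3,2)≠ #(2,2)–#(2,3)= #(2,2)–#(3,2)= #(2,2)–+(3,3)≠ #(2,2)–+(3,1)≠ #(2,3)–+(3,3)≠ #(2,3)–+(3,4)≠ #(2,3)–#(3,2)= +(2,5)–#(3,5)≠ +(2,5)–+(3,4)=  → 7/12 unlike.
Row 3: +(3,1)–#(3,2)≠ +(3,1)–#(4,1)≠ +(3,1)–+(4,2)= #(3,2)–+(3,3)≠ #(3,2)–+(4,2)≠ #(3,2)–#(4,3)= #(3,2)–#(4,1)= +(3,3)–+(3,4)= +(3,3)–#(4,3)≠ +(3,3)–+(4,2)= +(3,4)–#(3,5)≠ +(3,4)–#(4,5)≠ +(3,4)–#(4,3)≠ #(3,5)–#(4,5)= +(3,7)–+(4,7)=  → 8/15 unlike.
Row 4: #(4,1)–+(4,2)≠ #(4,1)–+(5,1)≠ #(4,1)–#(5,2)= +(4,2)–#(4,3)≠ +(4,2)–#(5,2)≠ +(4,2)–#(5,3)≠ +(4,2)–+(5,1)= #(4,3)–#(5,3)= #(4,3)–#(5,4)= #(4,3)–#(5,2)= #(4,5)–#(5,5)= #(4,5)–#(5,4)= +(4,7)–+(5,7)=  → 5/13 unlike.
Row 5: +(5,1)–#(5,2)≠ #(5,2)–#(5,3)= #(5,3)–#(5,4)= #(5,4)–#(5,5)=  → 1/4 unlike.
Total adjacent occupied pairs: 58; unlike-type pairs: 24.

24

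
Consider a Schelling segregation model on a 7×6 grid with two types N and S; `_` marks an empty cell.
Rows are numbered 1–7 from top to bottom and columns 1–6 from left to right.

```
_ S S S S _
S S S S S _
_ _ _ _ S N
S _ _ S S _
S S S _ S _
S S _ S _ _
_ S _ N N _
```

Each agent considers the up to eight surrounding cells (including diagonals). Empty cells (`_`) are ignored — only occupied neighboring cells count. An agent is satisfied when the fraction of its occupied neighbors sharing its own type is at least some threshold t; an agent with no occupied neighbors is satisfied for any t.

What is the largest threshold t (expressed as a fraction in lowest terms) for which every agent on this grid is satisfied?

0/1

Row 1: (1,2)S 4/4 · (1,3)S 5/5 · (1,4)S 5/5 · (1,5)S 3/3
Row 2: (2,1)S 2/2 · (2,2)S 4/4 · (2,3)S 5/5 · (2,4)S 6/6 · (2,5)S 4/5
Row 3: (3,5)S 4/5 · (3,6)N 0/3
Row 4: (4,1)S 2/2 · (4,4)S 4/4 · (4,5)S 3/4
Row 5: (5,1)S 4/4 · (5,2)S 5/5 · (5,3)S 4/4 · (5,5)S 3/3
Row 6: (6,1)S 4/4 · (6,2)S 5/5 · (6,4)S 2/4
Row 7: (7,2)S 2/2 · (7,4)N 1/2 · (7,5)N 1/2
The smallest same-type fraction is 0/3 at (3,6), which reduces to 0/1. Any threshold above that leaves this agent unsatisfied.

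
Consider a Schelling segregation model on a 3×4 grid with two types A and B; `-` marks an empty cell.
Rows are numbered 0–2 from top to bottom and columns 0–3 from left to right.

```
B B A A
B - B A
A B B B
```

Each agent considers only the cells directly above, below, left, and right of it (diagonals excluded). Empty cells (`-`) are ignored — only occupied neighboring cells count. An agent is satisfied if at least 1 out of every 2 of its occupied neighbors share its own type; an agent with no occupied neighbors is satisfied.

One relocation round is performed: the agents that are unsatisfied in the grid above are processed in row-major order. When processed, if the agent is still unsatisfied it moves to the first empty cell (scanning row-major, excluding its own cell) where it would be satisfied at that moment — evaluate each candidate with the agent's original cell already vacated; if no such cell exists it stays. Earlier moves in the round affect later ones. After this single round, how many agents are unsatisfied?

Initially unsatisfied (in order): (0,2), (1,2), (1,3), (2,0).
  (0,2): no empty cell satisfies it; stays.
  (1,2) → (1,1).
  (1,3): now satisfied by earlier moves; stays.
  (2,0) → (1,2).
Resulting grid:
B B A A
B B A A
- B B B
All satisfied now.

0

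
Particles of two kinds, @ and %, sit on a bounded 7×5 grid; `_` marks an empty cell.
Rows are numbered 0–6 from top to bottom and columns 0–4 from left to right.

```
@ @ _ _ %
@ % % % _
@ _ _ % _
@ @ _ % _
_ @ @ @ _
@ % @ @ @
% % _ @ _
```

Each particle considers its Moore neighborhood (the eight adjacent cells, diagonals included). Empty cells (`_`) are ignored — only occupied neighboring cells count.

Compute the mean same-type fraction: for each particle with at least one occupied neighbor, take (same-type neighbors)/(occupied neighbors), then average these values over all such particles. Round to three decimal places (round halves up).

0.729

(0,0)@ 2/3
(0,1)@ 2/4
(0,4)% 1/1
(1,0)@ 3/4
(1,1)% 1/5
(1,2)% 3/4
(1,3)% 3/3
(2,0)@ 3/4
(2,3)% 3/3
(3,0)@ 3/3
(3,1)@ 4/4
(3,3)% 1/3
(4,1)@ 5/6
(4,2)@ 5/7
(4,3)@ 4/5
(5,0)@ 1/4
(5,1)% 2/6
(5,2)@ 5/7
(5,3)@ 5/5
(5,4)@ 3/3
(6,0)% 2/3
(6,1)% 2/4
(6,3)@ 3/3
Sum over 23 particles: 2/3 + 2/4 + 1/1 + 3/4 + 1/5 + 3/4 + 3/3 + 3/4 + 3/3 + 3/3 + 4/4 + 1/3 + 5/6 + 5/7 + 4/5 + 1/4 + 2/6 + 5/7 + 5/5 + 3/3 + 2/3 + 2/4 + 3/3 = 352/21; mean = 352/21 ÷ 23 = 352/483 = 0.728778… → 0.729.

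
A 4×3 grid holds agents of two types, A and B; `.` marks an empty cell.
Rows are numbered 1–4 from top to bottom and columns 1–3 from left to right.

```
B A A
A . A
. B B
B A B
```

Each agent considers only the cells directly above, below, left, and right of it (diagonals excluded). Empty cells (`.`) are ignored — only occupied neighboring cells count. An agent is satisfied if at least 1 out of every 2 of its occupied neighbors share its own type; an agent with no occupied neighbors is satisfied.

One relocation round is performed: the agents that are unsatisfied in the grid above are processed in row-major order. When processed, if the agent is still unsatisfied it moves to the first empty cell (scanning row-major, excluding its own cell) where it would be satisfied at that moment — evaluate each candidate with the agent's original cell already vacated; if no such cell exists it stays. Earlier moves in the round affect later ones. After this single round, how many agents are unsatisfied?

0

Initially unsatisfied (in order): (1,1), (2,1), (4,1), (4,2).
  (1,1) → (3,1).
  (2,1) → (1,1).
  (4,1): now satisfied by earlier moves; stays.
  (4,2) → (2,1).
Resulting grid:
A A A
A . A
B B B
B . B
All satisfied now.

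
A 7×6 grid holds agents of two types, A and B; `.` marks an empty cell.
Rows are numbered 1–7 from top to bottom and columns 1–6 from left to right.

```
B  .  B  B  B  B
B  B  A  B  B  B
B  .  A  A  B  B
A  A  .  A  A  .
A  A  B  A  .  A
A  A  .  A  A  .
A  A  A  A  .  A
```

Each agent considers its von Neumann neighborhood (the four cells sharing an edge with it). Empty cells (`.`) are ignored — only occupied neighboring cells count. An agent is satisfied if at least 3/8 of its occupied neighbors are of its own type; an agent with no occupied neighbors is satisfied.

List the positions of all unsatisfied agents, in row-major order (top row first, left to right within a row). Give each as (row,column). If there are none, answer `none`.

(1,1)B 1/1 ok
(1,3)B 1/2 ok
(1,4)B 3/3 ok
(1,5)B 3/3 ok
(1,6)B 2/2 ok
(2,1)B 3/3 ok
(2,2)B 1/2 ok
(2,3)A 1/4 unhappy
(2,4)B 2/4 ok
(2,5)B 4/4 ok
(2,6)B 3/3 ok
(3,1)B 1/2 ok
(3,3)A 2/2 ok
(3,4)A 2/4 ok
(3,5)B 2/4 ok
(3,6)B 2/2 ok
(4,1)A 2/3 ok
(4,2)A 2/2 ok
(4,4)A 3/3 ok
(4,5)A 1/2 ok
(5,1)A 3/3 ok
(5,2)A 3/4 ok
(5,3)B 0/2 unhappy
(5,4)A 2/3 ok
(5,6)A 0/0 ok
(6,1)A 3/3 ok
(6,2)A 3/3 ok
(6,4)A 3/3 ok
(6,5)A 1/1 ok
(7,1)A 2/2 ok
(7,2)A 3/3 ok
(7,3)A 2/2 ok
(7,4)A 2/2 ok
(7,6)A 0/0 ok

(2,3), (5,3)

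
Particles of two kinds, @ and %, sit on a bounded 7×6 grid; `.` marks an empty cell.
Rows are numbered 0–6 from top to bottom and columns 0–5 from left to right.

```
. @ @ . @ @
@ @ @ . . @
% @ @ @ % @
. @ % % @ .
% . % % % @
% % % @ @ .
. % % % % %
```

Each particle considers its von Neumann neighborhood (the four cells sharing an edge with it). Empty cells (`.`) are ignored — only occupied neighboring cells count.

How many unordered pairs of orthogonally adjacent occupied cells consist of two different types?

16

Scan each occupied cell's neighbors to the right and below so each pair is counted once.
Row 0: @(0,1)–@(0,2)= @(0,1)–@(1,1)= @(0,2)–@(1,2)= @(0,4)–@(0,5)= @(0,5)–@(1,5)=  → 0/5 unlike.
Row 1: @(1,0)–@(1,1)= @(1,0)–%(2,0)≠ @(1,1)–@(1,2)= @(1,1)–@(2,1)= @(1,2)–@(2,2)= @(1,5)–@(2,5)=  → 1/6 unlike.
Row 2: %(2,0)–@(2,1)≠ @(2,1)–@(2,2)= @(2,1)–@(3,1)= @(2,2)–@(2,3)= @(2,2)–%(3,2)≠ @(2,3)–%(2,4)≠ @(2,3)–%(3,3)≠ %(2,4)–@(2,5)≠ %(2,4)–@(3,4)≠  → 6/9 unlike.
Row 3: @(3,1)–%(3,2)≠ %(3,2)–%(3,3)= %(3,2)–%(4,2)= %(3,3)–@(3,4)≠ %(3,3)–%(4,3)= @(3,4)–%(4,4)≠  → 3/6 unlike.
Row 4: %(4,0)–%(5,0)= %(4,2)–%(4,3)= %(4,2)–%(5,2)= %(4,3)–%(4,4)= %(4,3)–@(5,3)≠ %(4,4)–@(4,5)≠ %(4,4)–@(5,4)≠  → 3/7 unlike.
Row 5: %(5,0)–%(5,1)= %(5,1)–%(5,2)= %(5,1)–%(6,1)= %(5,2)–@(5,3)≠ %(5,2)–%(6,2)= @(5,3)–@(5,4)= @(5,3)–%(6,3)≠ @(5,4)–%(6,4)≠  → 3/8 unlike.
Row 6: %(6,1)–%(6,2)= %(6,2)–%(6,3)= %(6,3)–%(6,4)= %(6,4)–%(6,5)=  → 0/4 unlike.
Total adjacent occupied pairs: 45; unlike-type pairs: 16.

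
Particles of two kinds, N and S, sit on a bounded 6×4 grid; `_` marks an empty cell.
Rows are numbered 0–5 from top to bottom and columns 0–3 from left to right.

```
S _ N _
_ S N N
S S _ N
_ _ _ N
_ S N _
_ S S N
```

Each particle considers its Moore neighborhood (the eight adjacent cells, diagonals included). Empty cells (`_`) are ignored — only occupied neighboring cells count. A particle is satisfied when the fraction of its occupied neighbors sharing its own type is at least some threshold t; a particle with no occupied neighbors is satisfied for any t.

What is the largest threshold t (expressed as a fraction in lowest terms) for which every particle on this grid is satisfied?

Row 0: (0,0)S 1/1 · (0,2)N 2/3
Row 1: (1,1)S 3/5 · (1,2)N 3/5 · (1,3)N 3/3
Row 2: (2,0)S 2/2 · (2,1)S 2/3 · (2,3)N 3/3
Row 3: (3,3)N 2/2
Row 4: (4,1)S 2/3 · (4,2)N 2/5
Row 5: (5,1)S 2/3 · (5,2)S 2/4 · (5,3)N 1/2
The smallest same-type fraction is 2/5 at (4,2), which reduces to 2/5. Any threshold above that leaves this particle unsatisfied.

2/5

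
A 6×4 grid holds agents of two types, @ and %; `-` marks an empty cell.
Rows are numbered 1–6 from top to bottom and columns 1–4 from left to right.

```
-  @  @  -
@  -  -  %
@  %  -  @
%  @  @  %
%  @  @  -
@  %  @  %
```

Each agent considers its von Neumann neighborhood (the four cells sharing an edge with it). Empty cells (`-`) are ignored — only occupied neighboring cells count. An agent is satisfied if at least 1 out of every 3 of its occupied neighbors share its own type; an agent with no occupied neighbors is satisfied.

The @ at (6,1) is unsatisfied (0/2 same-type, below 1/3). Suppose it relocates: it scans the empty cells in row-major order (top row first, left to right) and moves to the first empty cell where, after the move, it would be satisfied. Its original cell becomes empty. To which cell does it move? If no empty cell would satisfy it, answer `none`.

Vacating (6,1). Empty cells in order:
  (1,1): 2/2 same-type → satisfied — stop here.

(1,1)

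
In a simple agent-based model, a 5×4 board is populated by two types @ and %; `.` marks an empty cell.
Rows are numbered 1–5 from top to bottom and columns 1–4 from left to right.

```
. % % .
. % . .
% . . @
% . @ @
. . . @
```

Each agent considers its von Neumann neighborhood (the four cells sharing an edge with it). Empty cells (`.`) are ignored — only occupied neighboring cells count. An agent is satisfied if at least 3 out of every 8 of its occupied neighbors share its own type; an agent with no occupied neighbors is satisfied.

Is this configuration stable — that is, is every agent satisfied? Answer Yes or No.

Yes

(1,2)% 2/2 ok
(1,3)% 1/1 ok
(2,2)% 1/1 ok
(3,1)% 1/1 ok
(3,4)@ 1/1 ok
(4,1)% 1/1 ok
(4,3)@ 1/1 ok
(4,4)@ 3/3 ok
(5,4)@ 1/1 ok
All meet the threshold, so the configuration is stable.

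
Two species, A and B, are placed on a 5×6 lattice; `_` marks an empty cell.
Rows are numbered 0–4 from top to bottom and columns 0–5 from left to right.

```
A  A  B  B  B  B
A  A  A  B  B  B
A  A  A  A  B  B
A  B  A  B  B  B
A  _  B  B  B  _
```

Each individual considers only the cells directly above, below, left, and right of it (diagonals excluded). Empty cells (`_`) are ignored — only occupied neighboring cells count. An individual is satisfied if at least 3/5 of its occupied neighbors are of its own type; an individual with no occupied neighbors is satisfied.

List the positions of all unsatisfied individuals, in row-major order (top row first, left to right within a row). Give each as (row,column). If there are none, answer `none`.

(0,0)A 2/2 ✓
(0,1)A 2/3 ✓
(0,2)B 1/3 ✗
(0,3)B 3/3 ✓
(0,4)B 3/3 ✓
(0,5)B 2/2 ✓
(1,0)A 3/3 ✓
(1,1)A 4/4 ✓
(1,2)A 2/4 ✗
(1,3)B 2/4 ✗
(1,4)B 4/4 ✓
(1,5)B 3/3 ✓
(2,0)A 3/3 ✓
(2,1)A 3/4 ✓
(2,2)A 4/4 ✓
(2,3)A 1/4 ✗
(2,4)B 3/4 ✓
(2,5)B 3/3 ✓
(3,0)A 2/3 ✓
(3,1)B 0/3 ✗
(3,2)A 1/4 ✗
(3,3)B 2/4 ✗
(3,4)B 4/4 ✓
(3,5)B 2/2 ✓
(4,0)A 1/1 ✓
(4,2)B 1/2 ✗
(4,3)B 3/3 ✓
(4,4)B 2/2 ✓

(0,2), (1,2), (1,3), (2,3), (3,1), (3,2), (3,3), (4,2)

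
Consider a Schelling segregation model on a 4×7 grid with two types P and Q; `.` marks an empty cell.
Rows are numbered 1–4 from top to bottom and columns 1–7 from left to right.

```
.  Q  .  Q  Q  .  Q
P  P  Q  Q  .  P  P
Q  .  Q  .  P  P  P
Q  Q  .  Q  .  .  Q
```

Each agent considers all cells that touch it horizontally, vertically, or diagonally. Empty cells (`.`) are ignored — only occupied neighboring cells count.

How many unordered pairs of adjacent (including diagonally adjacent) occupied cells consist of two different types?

13

Scan each occupied cell's neighbors to the right and below (and the two forward diagonals) so each pair is counted once.
Row 1: Q(1,2)–P(2,2)≠ Q(1,2)–Q(2,3)= Q(1,2)–P(2,1)≠ Q(1,4)–Q(1,5)= Q(1,4)–Q(2,4)= Q(1,4)–Q(2,3)= Q(1,5)–P(2,6)≠ Q(1,5)–Q(2,4)= Q(1,7)–P(2,7)≠ Q(1,7)–P(2,6)≠  → 5/10 unlike.
Row 2: P(2,1)–P(2,2)= P(2,1)–Q(3,1)≠ P(2,2)–Q(2,3)≠ P(2,2)–Q(3,3)≠ P(2,2)–Q(3,1)≠ Q(2,3)–Q(2,4)= Q(2,3)–Q(3,3)= Q(2,4)–P(3,5)≠ Q(2,4)–Q(3,3)= P(2,6)–P(2,7)= P(2,6)–P(3,6)= P(2,6)–P(3,7)= P(2,6)–P(3,5)= P(2,7)–P(3,7)= P(2,7)–P(3,6)=  → 5/15 unlike.
Row 3: Q(3,1)–Q(4,1)= Q(3,1)–Q(4,2)= Q(3,3)–Q(4,4)= Q(3,3)–Q(4,2)= P(3,5)–P(3,6)= P(3,5)–Q(4,4)≠ P(3,6)–P(3,7)= P(3,6)–Q(4,7)≠ P(3,7)–Q(4,7)≠  → 3/9 unlike.
Row 4: Q(4,1)–Q(4,2)=  → 0/1 unlike.
Total adjacent occupied pairs: 35; unlike-type pairs: 13.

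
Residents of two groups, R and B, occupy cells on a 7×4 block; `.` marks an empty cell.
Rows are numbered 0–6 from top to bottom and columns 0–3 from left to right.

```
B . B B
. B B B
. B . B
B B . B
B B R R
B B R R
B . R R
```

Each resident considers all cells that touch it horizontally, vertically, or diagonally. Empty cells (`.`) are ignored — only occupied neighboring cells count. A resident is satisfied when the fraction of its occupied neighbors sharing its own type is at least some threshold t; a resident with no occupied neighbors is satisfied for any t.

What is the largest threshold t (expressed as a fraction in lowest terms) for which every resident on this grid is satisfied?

1/3

Row 0: (0,0)B 1/1 · (0,2)B 4/4 · (0,3)B 3/3
Row 1: (1,1)B 4/4 · (1,2)B 6/6 · (1,3)B 4/4
Row 2: (2,1)B 4/4 · (2,3)B 3/3
Row 3: (3,0)B 4/4 · (3,1)B 4/5 · (3,3)B 1/3
Row 4: (4,0)B 5/5 · (4,1)B 5/7 · (4,2)R 3/7 · (4,3)R 3/4
Row 5: (5,0)B 4/4 · (5,1)B 4/7 · (5,2)R 5/7 · (5,3)R 5/5
Row 6: (6,0)B 2/2 · (6,2)R 3/4 · (6,3)R 3/3
The smallest same-type fraction is 1/3 at (3,3), which reduces to 1/3. Any threshold above that leaves this resident unsatisfied.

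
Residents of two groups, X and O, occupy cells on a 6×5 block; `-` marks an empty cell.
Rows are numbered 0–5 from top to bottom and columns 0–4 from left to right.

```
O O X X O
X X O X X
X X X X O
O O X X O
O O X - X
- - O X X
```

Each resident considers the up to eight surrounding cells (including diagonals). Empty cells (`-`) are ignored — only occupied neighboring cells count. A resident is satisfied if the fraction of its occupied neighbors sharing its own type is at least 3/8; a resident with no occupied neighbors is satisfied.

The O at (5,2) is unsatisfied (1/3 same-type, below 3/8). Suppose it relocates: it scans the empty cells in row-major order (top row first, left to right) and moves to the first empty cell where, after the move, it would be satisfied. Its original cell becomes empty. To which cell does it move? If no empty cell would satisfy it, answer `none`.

Vacating (5,2). Empty cells in order:
  (4,3): 1/7 same-type → still unsatisfied.
  (5,0): 2/2 same-type → satisfied — stop here.

(5,0)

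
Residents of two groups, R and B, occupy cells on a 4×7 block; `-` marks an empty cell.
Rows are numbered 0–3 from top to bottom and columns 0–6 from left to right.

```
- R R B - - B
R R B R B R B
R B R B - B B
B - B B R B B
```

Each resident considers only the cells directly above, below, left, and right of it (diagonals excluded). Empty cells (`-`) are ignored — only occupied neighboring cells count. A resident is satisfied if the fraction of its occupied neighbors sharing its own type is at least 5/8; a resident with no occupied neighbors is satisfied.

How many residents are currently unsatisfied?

14

Row 0: (0,1)R 2/2 satisfied · (0,2)R 1/3 not · (0,3)B 0/2 not · (0,6)B 1/1 satisfied
Row 1: (1,0)R 2/2 satisfied · (1,1)R 2/4 not · (1,2)B 0/4 not · (1,3)R 0/4 not · (1,4)B 0/2 not · (1,5)R 0/3 not · (1,6)B 2/3 satisfied
Row 2: (2,0)R 1/3 not · (2,1)B 0/3 not · (2,2)R 0/4 not · (2,3)B 1/3 not · (2,5)B 2/3 satisfied · (2,6)B 3/3 satisfied
Row 3: (3,0)B 0/1 not · (3,2)B 1/2 not · (3,3)B 2/3 satisfied · (3,4)R 0/2 not · (3,5)B 2/3 satisfied · (3,6)B 2/2 satisfied
Unsatisfied: (0,2), (0,3), (1,1), (1,2), (1,3), (1,4), (1,5), (2,0), (2,1), (2,2), (2,3), (3,0), (3,2), (3,4) — 14 in total.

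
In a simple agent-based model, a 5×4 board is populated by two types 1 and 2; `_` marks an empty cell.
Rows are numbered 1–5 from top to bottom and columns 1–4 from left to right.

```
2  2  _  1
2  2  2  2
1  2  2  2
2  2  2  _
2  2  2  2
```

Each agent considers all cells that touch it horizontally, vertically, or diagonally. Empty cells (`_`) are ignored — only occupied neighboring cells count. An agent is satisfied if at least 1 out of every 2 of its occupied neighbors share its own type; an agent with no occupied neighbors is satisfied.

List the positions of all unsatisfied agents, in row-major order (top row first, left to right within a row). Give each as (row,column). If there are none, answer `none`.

(1,1)2 3/3 ok
(1,2)2 4/4 ok
(1,4)1 0/2 unhappy
(2,1)2 4/5 ok
(2,2)2 6/7 ok
(2,3)2 6/7 ok
(2,4)2 3/4 ok
(3,1)1 0/5 unhappy
(3,2)2 7/8 ok
(3,3)2 7/7 ok
(3,4)2 4/4 ok
(4,1)2 4/5 ok
(4,2)2 7/8 ok
(4,3)2 7/7 ok
(5,1)2 3/3 ok
(5,2)2 5/5 ok
(5,3)2 4/4 ok
(5,4)2 2/2 ok

(1,4), (3,1)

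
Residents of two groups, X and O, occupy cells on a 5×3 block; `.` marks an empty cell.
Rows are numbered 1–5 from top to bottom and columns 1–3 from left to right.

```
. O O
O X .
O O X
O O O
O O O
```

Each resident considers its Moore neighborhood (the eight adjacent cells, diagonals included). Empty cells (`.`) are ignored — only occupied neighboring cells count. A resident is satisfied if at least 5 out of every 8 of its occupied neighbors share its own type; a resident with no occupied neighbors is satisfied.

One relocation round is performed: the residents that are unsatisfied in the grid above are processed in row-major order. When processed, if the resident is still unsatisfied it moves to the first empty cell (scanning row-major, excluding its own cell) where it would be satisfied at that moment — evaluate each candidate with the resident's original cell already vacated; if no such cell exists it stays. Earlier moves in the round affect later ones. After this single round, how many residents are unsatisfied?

2

Initially unsatisfied (in order): (1,3), (2,2), (3,3).
  (1,3) → (1,1).
  (2,2): no empty cell satisfies it; stays.
  (3,3): no empty cell satisfies it; stays.
Resulting grid:
O O .
O X .
O O X
O O O
O O O
Unsatisfied now: (2,2), (3,3).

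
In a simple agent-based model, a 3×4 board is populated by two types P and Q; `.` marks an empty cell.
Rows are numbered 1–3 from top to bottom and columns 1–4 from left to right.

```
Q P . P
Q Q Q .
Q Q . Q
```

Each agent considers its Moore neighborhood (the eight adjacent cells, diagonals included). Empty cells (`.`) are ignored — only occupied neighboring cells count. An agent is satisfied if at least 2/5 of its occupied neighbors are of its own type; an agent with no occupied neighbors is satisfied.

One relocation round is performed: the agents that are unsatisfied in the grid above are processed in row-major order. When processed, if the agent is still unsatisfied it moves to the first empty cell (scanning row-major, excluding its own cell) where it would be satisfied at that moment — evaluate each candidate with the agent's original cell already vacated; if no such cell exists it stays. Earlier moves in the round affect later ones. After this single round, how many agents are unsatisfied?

Initially unsatisfied (in order): (1,2), (1,4).
  (1,2): no empty cell satisfies it; stays.
  (1,4): no empty cell satisfies it; stays.
Resulting grid:
Q P . P
Q Q Q .
Q Q . Q
Unsatisfied now: (1,2), (1,4).

2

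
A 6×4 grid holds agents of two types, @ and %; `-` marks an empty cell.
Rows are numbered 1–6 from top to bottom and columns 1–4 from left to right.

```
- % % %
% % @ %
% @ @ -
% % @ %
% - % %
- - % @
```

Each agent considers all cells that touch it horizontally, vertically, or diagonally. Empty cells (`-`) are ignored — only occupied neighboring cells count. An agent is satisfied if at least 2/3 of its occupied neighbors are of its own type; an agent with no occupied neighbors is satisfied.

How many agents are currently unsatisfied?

10

Row 1: (1,2)% 3/4 ok · (1,3)% 4/5 ok · (1,4)% 2/3 ok
Row 2: (2,1)% 3/4 ok · (2,2)% 4/7 unhappy · (2,3)@ 2/7 unhappy · (2,4)% 2/4 unhappy
Row 3: (3,1)% 4/5 ok · (3,2)@ 3/8 unhappy · (3,3)@ 3/7 unhappy
Row 4: (4,1)% 3/4 ok · (4,2)% 4/7 unhappy · (4,3)@ 2/6 unhappy · (4,4)% 2/4 unhappy
Row 5: (5,1)% 2/2 ok · (5,3)% 4/6 ok · (5,4)% 3/5 unhappy
Row 6: (6,3)% 2/3 ok · (6,4)@ 0/3 unhappy
Unsatisfied: (2,2), (2,3), (2,4), (3,2), (3,3), (4,2), (4,3), (4,4), (5,4), (6,4) — 10 in total.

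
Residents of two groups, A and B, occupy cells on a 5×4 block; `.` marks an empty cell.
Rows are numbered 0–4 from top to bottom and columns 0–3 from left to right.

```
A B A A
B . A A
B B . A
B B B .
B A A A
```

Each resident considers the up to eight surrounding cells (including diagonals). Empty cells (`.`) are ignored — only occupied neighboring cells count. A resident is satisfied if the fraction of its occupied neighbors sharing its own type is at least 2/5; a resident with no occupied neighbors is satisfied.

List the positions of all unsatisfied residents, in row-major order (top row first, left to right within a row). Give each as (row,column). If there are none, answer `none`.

(0,0)A 0/2 unhappy
(0,1)B 1/4 unhappy
(0,2)A 3/4 ok
(0,3)A 3/3 ok
(1,0)B 3/4 ok
(1,2)A 4/6 ok
(1,3)A 4/4 ok
(2,0)B 4/4 ok
(2,1)B 5/6 ok
(2,3)A 2/3 ok
(3,0)B 4/5 ok
(3,1)B 5/7 ok
(3,2)B 2/6 unhappy
(4,0)B 2/3 ok
(4,1)A 1/5 unhappy
(4,2)A 2/4 ok
(4,3)A 1/2 ok

(0,0), (0,1), (3,2), (4,1)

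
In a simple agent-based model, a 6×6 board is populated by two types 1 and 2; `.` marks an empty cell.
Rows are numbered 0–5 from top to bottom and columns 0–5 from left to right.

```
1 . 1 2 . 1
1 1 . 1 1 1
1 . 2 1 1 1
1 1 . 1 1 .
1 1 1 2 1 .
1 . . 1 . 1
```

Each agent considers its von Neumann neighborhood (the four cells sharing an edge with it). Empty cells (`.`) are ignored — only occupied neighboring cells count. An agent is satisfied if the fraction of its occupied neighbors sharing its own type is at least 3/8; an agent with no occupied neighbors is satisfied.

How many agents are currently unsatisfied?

(0,0)1 1/1 ✓
(0,2)1 0/1 ✗
(0,3)2 0/2 ✗
(0,5)1 1/1 ✓
(1,0)1 3/3 ✓
(1,1)1 1/1 ✓
(1,3)1 2/3 ✓
(1,4)1 3/3 ✓
(1,5)1 3/3 ✓
(2,0)1 2/2 ✓
(2,2)2 0/1 ✗
(2,3)1 3/4 ✓
(2,4)1 4/4 ✓
(2,5)1 2/2 ✓
(3,0)1 3/3 ✓
(3,1)1 2/2 ✓
(3,3)1 2/3 ✓
(3,4)1 3/3 ✓
(4,0)1 3/3 ✓
(4,1)1 3/3 ✓
(4,2)1 1/2 ✓
(4,3)2 0/4 ✗
(4,4)1 1/2 ✓
(5,0)1 1/1 ✓
(5,3)1 0/1 ✗
(5,5)1 0/0 ✓
Unsatisfied: (0,2), (0,3), (2,2), (4,3), (5,3) — 5 in total.

5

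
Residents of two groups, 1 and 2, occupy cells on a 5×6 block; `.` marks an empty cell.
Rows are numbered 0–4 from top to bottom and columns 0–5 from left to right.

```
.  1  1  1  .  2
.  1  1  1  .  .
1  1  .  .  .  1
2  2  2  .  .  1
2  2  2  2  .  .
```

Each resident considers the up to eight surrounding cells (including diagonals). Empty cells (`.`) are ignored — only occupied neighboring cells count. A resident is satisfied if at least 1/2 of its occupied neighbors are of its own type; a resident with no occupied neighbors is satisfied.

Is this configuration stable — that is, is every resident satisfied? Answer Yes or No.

Yes

(0,1)1 3/3 ✓
(0,2)1 5/5 ✓
(0,3)1 3/3 ✓
(0,5)2 0/0 ✓
(1,1)1 5/5 ✓
(1,2)1 6/6 ✓
(1,3)1 3/3 ✓
(2,0)1 2/4 ✓
(2,1)1 3/6 ✓
(2,5)1 1/1 ✓
(3,0)2 3/5 ✓
(3,1)2 5/7 ✓
(3,2)2 4/5 ✓
(3,5)1 1/1 ✓
(4,0)2 3/3 ✓
(4,1)2 5/5 ✓
(4,2)2 4/4 ✓
(4,3)2 2/2 ✓
All meet the threshold, so the configuration is stable.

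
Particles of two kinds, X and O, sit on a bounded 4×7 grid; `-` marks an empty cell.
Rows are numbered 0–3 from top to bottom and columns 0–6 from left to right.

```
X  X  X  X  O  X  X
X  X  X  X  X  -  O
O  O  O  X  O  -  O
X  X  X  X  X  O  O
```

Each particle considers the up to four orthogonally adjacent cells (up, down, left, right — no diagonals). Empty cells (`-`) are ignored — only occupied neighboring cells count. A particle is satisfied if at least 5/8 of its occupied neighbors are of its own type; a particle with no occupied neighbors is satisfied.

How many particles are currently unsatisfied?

(0,0)X 2/2 ✓
(0,1)X 3/3 ✓
(0,2)X 3/3 ✓
(0,3)X 2/3 ✓
(0,4)O 0/3 ✗
(0,5)X 1/2 ✗
(0,6)X 1/2 ✗
(1,0)X 2/3 ✓
(1,1)X 3/4 ✓
(1,2)X 3/4 ✓
(1,3)X 4/4 ✓
(1,4)X 1/3 ✗
(1,6)O 1/2 ✗
(2,0)O 1/3 ✗
(2,1)O 2/4 ✗
(2,2)O 1/4 ✗
(2,3)X 2/4 ✗
(2,4)O 0/3 ✗
(2,6)O 2/2 ✓
(3,0)X 1/2 ✗
(3,1)X 2/3 ✓
(3,2)X 2/3 ✓
(3,3)X 3/3 ✓
(3,4)X 1/3 ✗
(3,5)O 1/2 ✗
(3,6)O 2/2 ✓
Unsatisfied: (0,4), (0,5), (0,6), (1,4), (1,6), (2,0), (2,1), (2,2), (2,3), (2,4), (3,0), (3,4), (3,5) — 13 in total.

13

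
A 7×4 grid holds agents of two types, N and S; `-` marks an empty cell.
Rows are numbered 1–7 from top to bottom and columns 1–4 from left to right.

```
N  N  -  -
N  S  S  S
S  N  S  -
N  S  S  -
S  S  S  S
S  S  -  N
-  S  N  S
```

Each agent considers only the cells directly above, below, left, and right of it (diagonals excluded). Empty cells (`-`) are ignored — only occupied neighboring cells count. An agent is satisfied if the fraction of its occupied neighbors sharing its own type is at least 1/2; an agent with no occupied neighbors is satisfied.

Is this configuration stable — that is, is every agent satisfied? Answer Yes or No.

Row 1: (1,1)N 2/2 satisfied · (1,2)N 1/2 satisfied
Row 2: (2,1)N 1/3 not · (2,2)S 1/4 not · (2,3)S 3/3 satisfied · (2,4)S 1/1 satisfied
Row 3: (3,1)S 0/3 not · (3,2)N 0/4 not · (3,3)S 2/3 satisfied
Row 4: (4,1)N 0/3 not · (4,2)S 2/4 satisfied · (4,3)S 3/3 satisfied
Row 5: (5,1)S 2/3 satisfied · (5,2)S 4/4 satisfied · (5,3)S 3/3 satisfied · (5,4)S 1/2 satisfied
Row 6: (6,1)S 2/2 satisfied · (6,2)S 3/3 satisfied · (6,4)N 0/2 not
Row 7: (7,2)S 1/2 satisfied · (7,3)N 0/2 not · (7,4)S 0/2 not
For instance (2,1) has only 1/3 same-type neighbors, below 1/2.

No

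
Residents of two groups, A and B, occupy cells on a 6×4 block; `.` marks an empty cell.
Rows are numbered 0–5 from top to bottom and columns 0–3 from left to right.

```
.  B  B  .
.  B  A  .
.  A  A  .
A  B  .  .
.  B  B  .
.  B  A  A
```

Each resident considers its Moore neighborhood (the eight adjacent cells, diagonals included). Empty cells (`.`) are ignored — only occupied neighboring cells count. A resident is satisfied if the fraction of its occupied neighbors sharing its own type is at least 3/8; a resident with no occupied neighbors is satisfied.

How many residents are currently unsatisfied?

2

(0,1)B 2/3 satisfied
(0,2)B 2/3 satisfied
(1,1)B 2/5 satisfied
(1,2)A 2/5 satisfied
(2,1)A 3/5 satisfied
(2,2)A 2/4 satisfied
(3,0)A 1/3 not
(3,1)B 2/5 satisfied
(4,1)B 3/5 satisfied
(4,2)B 3/5 satisfied
(5,1)B 2/3 satisfied
(5,2)A 1/4 not
(5,3)A 1/2 satisfied
Unsatisfied: (3,0), (5,2) — 2 in total.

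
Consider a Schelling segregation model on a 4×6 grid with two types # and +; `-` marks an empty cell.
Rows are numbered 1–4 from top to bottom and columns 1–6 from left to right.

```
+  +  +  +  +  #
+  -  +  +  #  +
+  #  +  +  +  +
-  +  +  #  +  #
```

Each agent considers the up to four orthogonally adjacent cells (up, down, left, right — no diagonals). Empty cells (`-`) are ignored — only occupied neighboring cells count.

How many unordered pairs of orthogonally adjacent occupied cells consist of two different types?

14

Scan each occupied cell's neighbors to the right and below so each pair is counted once.
From row 1: 3 unlike of 10 pairs (running 3/10).
From row 2: 3 unlike of 8 pairs (running 6/18).
From row 3: 5 unlike of 10 pairs (running 11/28).
From row 4: 3 unlike of 4 pairs (running 14/32).
Total adjacent occupied pairs: 32; unlike-type pairs: 14.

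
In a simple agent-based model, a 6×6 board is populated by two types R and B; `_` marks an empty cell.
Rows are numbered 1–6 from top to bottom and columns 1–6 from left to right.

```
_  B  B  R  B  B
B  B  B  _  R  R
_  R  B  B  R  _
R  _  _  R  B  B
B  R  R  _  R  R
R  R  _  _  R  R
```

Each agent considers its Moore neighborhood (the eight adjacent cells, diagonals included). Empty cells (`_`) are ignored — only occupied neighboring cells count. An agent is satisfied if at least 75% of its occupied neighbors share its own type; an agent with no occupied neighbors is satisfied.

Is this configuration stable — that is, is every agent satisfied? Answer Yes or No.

Row 1: (1,2)B 4/4 ok · (1,3)B 3/4 ok · (1,4)R 1/4 unhappy · (1,5)B 1/4 unhappy · (1,6)B 1/3 unhappy
Row 2: (2,1)B 2/3 unhappy · (2,2)B 5/6 ok · (2,3)B 5/7 unhappy · (2,5)R 3/6 unhappy · (2,6)R 2/4 unhappy
Row 3: (3,2)R 1/5 unhappy · (3,3)B 3/5 unhappy · (3,4)B 3/6 unhappy · (3,5)R 3/6 unhappy
Row 4: (4,1)R 2/3 unhappy · (4,4)R 3/6 unhappy · (4,5)B 2/6 unhappy · (4,6)B 1/4 unhappy
Row 5: (5,1)B 0/4 unhappy · (5,2)R 4/5 ok · (5,3)R 3/3 ok · (5,5)R 4/6 unhappy · (5,6)R 3/5 unhappy
Row 6: (6,1)R 2/3 unhappy · (6,2)R 3/4 ok · (6,5)R 3/3 ok · (6,6)R 3/3 ok
For instance (1,4) has only 1/4 same-type neighbors, below 3/4.

No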